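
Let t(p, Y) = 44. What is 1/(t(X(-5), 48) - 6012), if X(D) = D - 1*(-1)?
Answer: -1/5968 ≈ -0.00016756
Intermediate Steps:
X(D) = 1 + D (X(D) = D + 1 = 1 + D)
1/(t(X(-5), 48) - 6012) = 1/(44 - 6012) = 1/(-5968) = -1/5968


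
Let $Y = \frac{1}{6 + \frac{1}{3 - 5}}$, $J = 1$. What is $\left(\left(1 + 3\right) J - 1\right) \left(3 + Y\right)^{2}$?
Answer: $\frac{3675}{121} \approx 30.372$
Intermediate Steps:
$Y = \frac{2}{11}$ ($Y = \frac{1}{6 + \frac{1}{-2}} = \frac{1}{6 - \frac{1}{2}} = \frac{1}{\frac{11}{2}} = \frac{2}{11} \approx 0.18182$)
$\left(\left(1 + 3\right) J - 1\right) \left(3 + Y\right)^{2} = \left(\left(1 + 3\right) 1 - 1\right) \left(3 + \frac{2}{11}\right)^{2} = \left(4 \cdot 1 - 1\right) \left(\frac{35}{11}\right)^{2} = \left(4 - 1\right) \frac{1225}{121} = 3 \cdot \frac{1225}{121} = \frac{3675}{121}$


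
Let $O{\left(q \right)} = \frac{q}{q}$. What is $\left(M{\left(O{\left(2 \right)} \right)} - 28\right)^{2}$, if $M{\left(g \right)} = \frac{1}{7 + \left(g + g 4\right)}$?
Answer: $\frac{112225}{144} \approx 779.34$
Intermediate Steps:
$O{\left(q \right)} = 1$
$M{\left(g \right)} = \frac{1}{7 + 5 g}$ ($M{\left(g \right)} = \frac{1}{7 + \left(g + 4 g\right)} = \frac{1}{7 + 5 g}$)
$\left(M{\left(O{\left(2 \right)} \right)} - 28\right)^{2} = \left(\frac{1}{7 + 5 \cdot 1} - 28\right)^{2} = \left(\frac{1}{7 + 5} - 28\right)^{2} = \left(\frac{1}{12} - 28\right)^{2} = \left(- \frac{335}{12}\right)^{2} = \frac{112225}{144}$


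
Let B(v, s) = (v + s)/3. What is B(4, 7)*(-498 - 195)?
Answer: -2541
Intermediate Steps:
B(v, s) = s/3 + v/3 (B(v, s) = (s + v)*(⅓) = s/3 + v/3)
B(4, 7)*(-498 - 195) = ((⅓)*7 + (⅓)*4)*(-498 - 195) = (7/3 + 4/3)*(-693) = (11/3)*(-693) = -2541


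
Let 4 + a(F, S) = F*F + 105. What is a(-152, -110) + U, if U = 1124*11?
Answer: 35569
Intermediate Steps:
a(F, S) = 101 + F**2 (a(F, S) = -4 + (F*F + 105) = -4 + (F**2 + 105) = -4 + (105 + F**2) = 101 + F**2)
U = 12364
a(-152, -110) + U = (101 + (-152)**2) + 12364 = (101 + 23104) + 12364 = 23205 + 12364 = 35569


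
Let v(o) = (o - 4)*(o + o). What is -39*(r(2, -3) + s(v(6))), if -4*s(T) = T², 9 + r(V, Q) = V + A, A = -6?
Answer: 6123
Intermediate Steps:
v(o) = 2*o*(-4 + o) (v(o) = (-4 + o)*(2*o) = 2*o*(-4 + o))
r(V, Q) = -15 + V (r(V, Q) = -9 + (V - 6) = -9 + (-6 + V) = -15 + V)
s(T) = -T²/4
-39*(r(2, -3) + s(v(6))) = -39*((-15 + 2) - 144*(-4 + 6)²/4) = -39*(-13 - (2*6*2)²/4) = -39*(-13 - ¼*24²) = -39*(-13 - ¼*576) = -39*(-13 - 144) = -39*(-157) = 6123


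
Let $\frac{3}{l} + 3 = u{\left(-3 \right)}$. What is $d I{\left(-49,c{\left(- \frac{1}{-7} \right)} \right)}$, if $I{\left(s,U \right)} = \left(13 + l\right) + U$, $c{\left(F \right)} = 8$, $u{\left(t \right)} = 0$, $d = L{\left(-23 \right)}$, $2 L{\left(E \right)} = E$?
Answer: $-230$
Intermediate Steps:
$L{\left(E \right)} = \frac{E}{2}$
$d = - \frac{23}{2}$ ($d = \frac{1}{2} \left(-23\right) = - \frac{23}{2} \approx -11.5$)
$l = -1$ ($l = \frac{3}{-3 + 0} = \frac{3}{-3} = 3 \left(- \frac{1}{3}\right) = -1$)
$I{\left(s,U \right)} = 12 + U$ ($I{\left(s,U \right)} = \left(13 - 1\right) + U = 12 + U$)
$d I{\left(-49,c{\left(- \frac{1}{-7} \right)} \right)} = - \frac{23 \left(12 + 8\right)}{2} = \left(- \frac{23}{2}\right) 20 = -230$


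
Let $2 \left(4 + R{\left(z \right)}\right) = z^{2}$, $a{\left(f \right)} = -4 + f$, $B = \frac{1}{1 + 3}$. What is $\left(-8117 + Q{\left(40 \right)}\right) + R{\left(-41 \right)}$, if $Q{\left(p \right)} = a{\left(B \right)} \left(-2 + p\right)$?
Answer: $-7423$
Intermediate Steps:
$B = \frac{1}{4} \approx 0.25$
$R{\left(z \right)} = -4 + \frac{z^{2}}{2}$
$Q{\left(p \right)} = \frac{15}{2} - \frac{15 p}{4}$ ($Q{\left(p \right)} = \left(-4 + \frac{1}{4}\right) \left(-2 + p\right) = - \frac{15 \left(-2 + p\right)}{4} = \frac{15}{2} - \frac{15 p}{4}$)
$\left(-8117 + Q{\left(40 \right)}\right) + R{\left(-41 \right)} = \left(-8117 + \left(\frac{15}{2} - 150\right)\right) - \left(4 - \frac{\left(-41\right)^{2}}{2}\right) = \left(-8117 + \left(\frac{15}{2} - 150\right)\right) + \left(-4 + \frac{1}{2} \cdot 1681\right) = \left(-8117 - \frac{285}{2}\right) + \left(-4 + \frac{1681}{2}\right) = - \frac{16519}{2} + \frac{1673}{2} = -7423$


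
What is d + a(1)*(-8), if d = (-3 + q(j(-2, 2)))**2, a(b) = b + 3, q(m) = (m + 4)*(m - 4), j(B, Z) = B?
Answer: 193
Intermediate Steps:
q(m) = (-4 + m)*(4 + m) (q(m) = (4 + m)*(-4 + m) = (-4 + m)*(4 + m))
a(b) = 3 + b
d = 225 (d = (-3 + (-16 + (-2)**2))**2 = (-3 + (-16 + 4))**2 = (-3 - 12)**2 = (-15)**2 = 225)
d + a(1)*(-8) = 225 + (3 + 1)*(-8) = 225 + 4*(-8) = 225 - 32 = 193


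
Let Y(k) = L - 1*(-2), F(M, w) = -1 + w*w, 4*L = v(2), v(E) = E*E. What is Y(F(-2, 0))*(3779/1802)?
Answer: 11337/1802 ≈ 6.2913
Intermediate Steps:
v(E) = E**2
L = 1 (L = (1/4)*2**2 = (1/4)*4 = 1)
F(M, w) = -1 + w**2
Y(k) = 3 (Y(k) = 1 - 1*(-2) = 1 + 2 = 3)
Y(F(-2, 0))*(3779/1802) = 3*(3779/1802) = 11337/1802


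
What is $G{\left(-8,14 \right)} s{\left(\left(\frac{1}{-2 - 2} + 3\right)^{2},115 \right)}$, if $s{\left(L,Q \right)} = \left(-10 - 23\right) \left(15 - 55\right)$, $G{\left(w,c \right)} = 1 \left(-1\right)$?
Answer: $-1320$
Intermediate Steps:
$G{\left(w,c \right)} = -1$
$s{\left(L,Q \right)} = 1320$ ($s{\left(L,Q \right)} = \left(-33\right) \left(-40\right) = 1320$)
$G{\left(-8,14 \right)} s{\left(\left(\frac{1}{-2 - 2} + 3\right)^{2},115 \right)} = \left(-1\right) 1320 = -1320$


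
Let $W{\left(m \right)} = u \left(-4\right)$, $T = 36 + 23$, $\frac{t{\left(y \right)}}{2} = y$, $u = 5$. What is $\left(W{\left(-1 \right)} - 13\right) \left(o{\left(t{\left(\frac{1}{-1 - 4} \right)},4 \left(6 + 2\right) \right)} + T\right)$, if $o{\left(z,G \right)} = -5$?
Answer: $-1782$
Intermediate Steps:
$t{\left(y \right)} = 2 y$
$T = 59$
$W{\left(m \right)} = -20$ ($W{\left(m \right)} = 5 \left(-4\right) = -20$)
$\left(W{\left(-1 \right)} - 13\right) \left(o{\left(t{\left(\frac{1}{-1 - 4} \right)},4 \left(6 + 2\right) \right)} + T\right) = \left(-20 - 13\right) \left(-5 + 59\right) = \left(-33\right) 54 = -1782$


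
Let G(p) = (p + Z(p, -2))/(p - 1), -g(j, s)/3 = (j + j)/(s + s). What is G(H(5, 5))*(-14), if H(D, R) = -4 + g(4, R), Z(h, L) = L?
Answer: -588/37 ≈ -15.892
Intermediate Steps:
g(j, s) = -3*j/s (g(j, s) = -3*(j + j)/(s + s) = -3*2*j/(2*s) = -3*2*j*1/(2*s) = -3*j/s)
H(D, R) = -4 - 12/R (H(D, R) = -4 - 3*4/R = -4 - 12/R)
G(p) = (-2 + p)/(-1 + p) (G(p) = (p - 2)/(p - 1) = (-2 + p)/(-1 + p))
G(H(5, 5))*(-14) = ((-2 + (-4 - 12/5))/(-1 + (-4 - 12/5)))*(-14) = ((-2 - 32/5)/(-1 - 32/5))*(-14) = (-42/5/(-37/5))*(-14) = -5/37*(-42/5)*(-14) = (42/37)*(-14) = -588/37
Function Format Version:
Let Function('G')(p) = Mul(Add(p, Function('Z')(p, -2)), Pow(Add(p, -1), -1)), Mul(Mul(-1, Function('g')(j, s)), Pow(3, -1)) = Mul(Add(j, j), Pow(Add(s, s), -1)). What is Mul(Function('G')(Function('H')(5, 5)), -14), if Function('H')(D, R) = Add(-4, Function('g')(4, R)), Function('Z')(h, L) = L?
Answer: Rational(-588, 37) ≈ -15.892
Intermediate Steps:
Function('g')(j, s) = Mul(-3, j, Pow(s, -1)) (Function('g')(j, s) = Mul(-3, Mul(Add(j, j), Pow(Add(s, s), -1))) = Mul(-3, Mul(Mul(2, j), Pow(Mul(2, s), -1))) = Mul(-3, Mul(Mul(2, j), Mul(Rational(1, 2), Pow(s, -1)))) = Mul(-3, Mul(j, Pow(s, -1))) = Mul(-3, j, Pow(s, -1)))
Function('H')(D, R) = Add(-4, Mul(-12, Pow(R, -1))) (Function('H')(D, R) = Add(-4, Mul(-3, 4, Pow(R, -1))) = Add(-4, Mul(-12, Pow(R, -1))))
Function('G')(p) = Mul(Pow(Add(-1, p), -1), Add(-2, p)) (Function('G')(p) = Mul(Add(p, -2), Pow(Add(p, -1), -1)) = Mul(Add(-2, p), Pow(Add(-1, p), -1)) = Mul(Pow(Add(-1, p), -1), Add(-2, p)))
Mul(Function('G')(Function('H')(5, 5)), -14) = Mul(Mul(Pow(Add(-1, Add(-4, Mul(-12, Pow(5, -1)))), -1), Add(-2, Add(-4, Mul(-12, Pow(5, -1))))), -14) = Mul(Mul(Pow(Add(-1, Add(-4, Mul(-12, Rational(1, 5)))), -1), Add(-2, Add(-4, Mul(-12, Rational(1, 5))))), -14) = Mul(Mul(Pow(Add(-1, Add(-4, Rational(-12, 5))), -1), Add(-2, Add(-4, Rational(-12, 5)))), -14) = Mul(Mul(Pow(Add(-1, Rational(-32, 5)), -1), Add(-2, Rational(-32, 5))), -14) = Mul(Mul(Pow(Rational(-37, 5), -1), Rational(-42, 5)), -14) = Mul(Mul(Rational(-5, 37), Rational(-42, 5)), -14) = Mul(Rational(42, 37), -14) = Rational(-588, 37)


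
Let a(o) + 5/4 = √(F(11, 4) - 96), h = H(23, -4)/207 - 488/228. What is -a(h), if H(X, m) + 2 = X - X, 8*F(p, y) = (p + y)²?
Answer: 5/4 - I*√1086/4 ≈ 1.25 - 8.2386*I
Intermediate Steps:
F(p, y) = (p + y)²/8
H(X, m) = -2 (H(X, m) = -2 + (X - X) = -2 + 0 = -2)
h = -8456/3933 (h = -2/207 - 488/228 = -2*1/207 - 488*1/228 = -2/207 - 122/57 = -8456/3933 ≈ -2.1500)
a(o) = -5/4 + I*√1086/4 (a(o) = -5/4 + √((11 + 4)²/8 - 96) = -5/4 + √((⅛)*15² - 96) = -5/4 + √((⅛)*225 - 96) = -5/4 + √(225/8 - 96) = -5/4 + √(-543/8) = -5/4 + I*√1086/4)
-a(h) = -(-5/4 + I*√1086/4) = 5/4 - I*√1086/4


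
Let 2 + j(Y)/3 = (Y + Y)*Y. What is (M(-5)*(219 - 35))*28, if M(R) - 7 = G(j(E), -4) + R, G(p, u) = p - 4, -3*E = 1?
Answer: -113344/3 ≈ -37781.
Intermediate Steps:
E = -1/3 (E = -1/3*1 = -1/3 ≈ -0.33333)
j(Y) = -6 + 6*Y**2 (j(Y) = -6 + 3*((Y + Y)*Y) = -6 + 3*((2*Y)*Y) = -6 + 3*(2*Y**2) = -6 + 6*Y**2)
G(p, u) = -4 + p
M(R) = -7/3 + R (M(R) = 7 + ((-4 + (-6 + 6*(-1/3)**2)) + R) = 7 + ((-4 + (-6 + 6*(1/9))) + R) = 7 + ((-4 + (-6 + 2/3)) + R) = 7 + ((-4 - 16/3) + R) = 7 + (-28/3 + R) = -7/3 + R)
(M(-5)*(219 - 35))*28 = ((-7/3 - 5)*(219 - 35))*28 = -22/3*184*28 = -4048/3*28 = -113344/3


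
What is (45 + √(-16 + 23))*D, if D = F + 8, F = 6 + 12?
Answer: 1170 + 26*√7 ≈ 1238.8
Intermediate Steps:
F = 18
D = 26 (D = 18 + 8 = 26)
(45 + √(-16 + 23))*D = (45 + √(-16 + 23))*26 = (45 + √7)*26 = 1170 + 26*√7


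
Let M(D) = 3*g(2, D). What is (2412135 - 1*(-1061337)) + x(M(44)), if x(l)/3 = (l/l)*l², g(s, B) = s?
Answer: 3473580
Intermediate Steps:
M(D) = 6 (M(D) = 3*2 = 6)
x(l) = 3*l² (x(l) = 3*((l/l)*l²) = 3*(1*l²) = 3*l²)
(2412135 - 1*(-1061337)) + x(M(44)) = (2412135 - 1*(-1061337)) + 3*6² = (2412135 + 1061337) + 3*36 = 3473472 + 108 = 3473580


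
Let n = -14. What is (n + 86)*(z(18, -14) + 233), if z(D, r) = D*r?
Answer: -1368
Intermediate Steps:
(n + 86)*(z(18, -14) + 233) = (-14 + 86)*(18*(-14) + 233) = 72*(-252 + 233) = 72*(-19) = -1368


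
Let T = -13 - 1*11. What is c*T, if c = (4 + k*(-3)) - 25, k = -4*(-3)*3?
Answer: 3096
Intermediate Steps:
k = 36 (k = 12*3 = 36)
T = -24 (T = -13 - 11 = -24)
c = -129 (c = (4 + 36*(-3)) - 25 = (4 - 108) - 25 = -104 - 25 = -129)
c*T = -129*(-24) = 3096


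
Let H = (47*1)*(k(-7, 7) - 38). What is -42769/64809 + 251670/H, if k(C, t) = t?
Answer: -861726077/4969827 ≈ -173.39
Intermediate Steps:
H = -1457 (H = (47*1)*(7 - 38) = 47*(-31) = -1457)
-42769/64809 + 251670/H = -42769/64809 + 251670/(-1457) = -42769*1/64809 + 251670*(-1/1457) = -2251/3411 - 251670/1457 = -861726077/4969827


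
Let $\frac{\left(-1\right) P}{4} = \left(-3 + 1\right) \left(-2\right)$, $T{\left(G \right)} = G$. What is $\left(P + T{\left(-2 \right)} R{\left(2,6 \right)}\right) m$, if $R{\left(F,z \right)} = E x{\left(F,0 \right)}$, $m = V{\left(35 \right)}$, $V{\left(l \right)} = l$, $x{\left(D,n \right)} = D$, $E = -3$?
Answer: $-140$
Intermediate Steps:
$m = 35$
$P = -16$ ($P = - 4 \left(-3 + 1\right) \left(-2\right) = - 4 \left(\left(-2\right) \left(-2\right)\right) = \left(-4\right) 4 = -16$)
$R{\left(F,z \right)} = - 3 F$
$\left(P + T{\left(-2 \right)} R{\left(2,6 \right)}\right) m = \left(-16 - 2 \left(\left(-3\right) 2\right)\right) 35 = \left(-16 - -12\right) 35 = \left(-16 + 12\right) 35 = \left(-4\right) 35 = -140$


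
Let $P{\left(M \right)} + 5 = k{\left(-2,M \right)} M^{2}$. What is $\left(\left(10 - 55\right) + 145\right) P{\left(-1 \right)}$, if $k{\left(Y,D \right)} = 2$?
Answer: $-300$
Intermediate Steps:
$P{\left(M \right)} = -5 + 2 M^{2}$
$\left(\left(10 - 55\right) + 145\right) P{\left(-1 \right)} = \left(\left(10 - 55\right) + 145\right) \left(-5 + 2 \left(-1\right)^{2}\right) = \left(\left(10 - 55\right) + 145\right) \left(-5 + 2 \cdot 1\right) = \left(-45 + 145\right) \left(-5 + 2\right) = 100 \left(-3\right) = -300$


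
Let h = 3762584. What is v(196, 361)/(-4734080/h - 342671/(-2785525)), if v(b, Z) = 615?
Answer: -805709331863625/1487196221267 ≈ -541.76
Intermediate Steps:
v(196, 361)/(-4734080/h - 342671/(-2785525)) = 615/(-4734080/3762584 - 342671/(-2785525)) = 615/(-4734080*1/3762584 - 342671*(-1/2785525)) = 615/(-591760/470323 + 342671/2785525) = 615/(-1487196221267/1310096474575) = 615*(-1310096474575/1487196221267) = -805709331863625/1487196221267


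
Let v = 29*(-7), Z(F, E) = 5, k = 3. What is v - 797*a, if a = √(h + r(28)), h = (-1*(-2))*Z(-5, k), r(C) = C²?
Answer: -203 - 797*√794 ≈ -22661.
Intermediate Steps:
h = 10 (h = -1*(-2)*5 = 2*5 = 10)
a = √794 (a = √(10 + 28²) = √(10 + 784) = √794 ≈ 28.178)
v = -203
v - 797*a = -203 - 797*√794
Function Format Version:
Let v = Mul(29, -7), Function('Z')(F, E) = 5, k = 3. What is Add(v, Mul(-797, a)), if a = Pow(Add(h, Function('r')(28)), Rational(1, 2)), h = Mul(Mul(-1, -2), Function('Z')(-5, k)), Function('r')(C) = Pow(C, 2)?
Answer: Add(-203, Mul(-797, Pow(794, Rational(1, 2)))) ≈ -22661.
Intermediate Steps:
h = 10 (h = Mul(Mul(-1, -2), 5) = Mul(2, 5) = 10)
a = Pow(794, Rational(1, 2)) (a = Pow(Add(10, Pow(28, 2)), Rational(1, 2)) = Pow(Add(10, 784), Rational(1, 2)) = Pow(794, Rational(1, 2)) ≈ 28.178)
v = -203
Add(v, Mul(-797, a)) = Add(-203, Mul(-797, Pow(794, Rational(1, 2))))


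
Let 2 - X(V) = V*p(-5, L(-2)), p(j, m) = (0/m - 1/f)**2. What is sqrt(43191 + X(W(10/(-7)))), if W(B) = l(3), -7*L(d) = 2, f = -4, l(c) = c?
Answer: sqrt(691085)/4 ≈ 207.83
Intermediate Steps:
L(d) = -2/7 (L(d) = -1/7*2 = -2/7)
W(B) = 3
p(j, m) = 1/16 (p(j, m) = (0/m - 1/(-4))**2 = (0 - 1*(-1/4))**2 = (0 + 1/4)**2 = (1/4)**2 = 1/16)
X(V) = 2 - V/16
sqrt(43191 + X(W(10/(-7)))) = sqrt(43191 + (2 - 1/16*3)) = sqrt(43191 + (2 - 3/16)) = sqrt(43191 + 29/16) = sqrt(691085/16) = sqrt(691085)/4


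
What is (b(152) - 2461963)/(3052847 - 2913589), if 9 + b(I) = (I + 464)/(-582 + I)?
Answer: -264662144/14970235 ≈ -17.679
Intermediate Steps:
b(I) = -9 + (464 + I)/(-582 + I) (b(I) = -9 + (I + 464)/(-582 + I) = -9 + (464 + I)/(-582 + I))
(b(152) - 2461963)/(3052847 - 2913589) = (2*(2851 - 4*152)/(-582 + 152) - 2461963)/(3052847 - 2913589) = (2*(2851 - 608)/(-430) - 2461963)/139258 = (2*(-1/430)*2243 - 2461963)*(1/139258) = (-2243/215 - 2461963)*(1/139258) = -529324288/215*1/139258 = -264662144/14970235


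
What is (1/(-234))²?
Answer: 1/54756 ≈ 1.8263e-5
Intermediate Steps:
(1/(-234))² = (-1/234)² = 1/54756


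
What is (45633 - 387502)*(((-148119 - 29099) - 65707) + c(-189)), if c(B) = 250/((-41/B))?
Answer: 3388836289575/41 ≈ 8.2655e+10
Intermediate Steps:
c(B) = -250*B/41 (c(B) = 250*(-B/41) = -250*B/41)
(45633 - 387502)*(((-148119 - 29099) - 65707) + c(-189)) = (45633 - 387502)*(((-148119 - 29099) - 65707) - 250/41*(-189)) = -341869*((-177218 - 65707) + 47250/41) = -341869*(-242925 + 47250/41) = -341869*(-9912675/41) = 3388836289575/41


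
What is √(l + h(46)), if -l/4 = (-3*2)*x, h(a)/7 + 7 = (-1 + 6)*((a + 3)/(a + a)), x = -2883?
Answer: I*√146474511/46 ≈ 263.1*I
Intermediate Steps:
h(a) = -49 + 35*(3 + a)/(2*a) (h(a) = -49 + 7*((-1 + 6)*((a + 3)/(a + a))) = -49 + 7*(5*((3 + a)/((2*a)))) = -49 + 7*(5*((3 + a)*(1/(2*a)))) = -49 + 7*(5*((3 + a)/(2*a))) = -49 + 7*(5*(3 + a)/(2*a)) = -49 + 35*(3 + a)/(2*a))
l = -69192 (l = -4*(-3*2)*(-2883) = -(-24)*(-2883) = -4*17298 = -69192)
√(l + h(46)) = √(-69192 + (21/2)*(5 - 3*46)/46) = √(-69192 + (21/2)*(1/46)*(5 - 138)) = √(-69192 + (21/2)*(1/46)*(-133)) = √(-69192 - 2793/92) = √(-6368457/92) = I*√146474511/46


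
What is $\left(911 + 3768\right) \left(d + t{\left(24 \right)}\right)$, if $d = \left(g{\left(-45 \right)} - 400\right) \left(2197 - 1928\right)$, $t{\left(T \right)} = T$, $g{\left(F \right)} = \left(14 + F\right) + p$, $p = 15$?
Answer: $-523486520$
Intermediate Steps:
$g{\left(F \right)} = 29 + F$ ($g{\left(F \right)} = \left(14 + F\right) + 15 = 29 + F$)
$d = -111904$ ($d = \left(\left(29 - 45\right) - 400\right) \left(2197 - 1928\right) = \left(-16 - 400\right) 269 = \left(-416\right) 269 = -111904$)
$\left(911 + 3768\right) \left(d + t{\left(24 \right)}\right) = \left(911 + 3768\right) \left(-111904 + 24\right) = 4679 \left(-111880\right) = -523486520$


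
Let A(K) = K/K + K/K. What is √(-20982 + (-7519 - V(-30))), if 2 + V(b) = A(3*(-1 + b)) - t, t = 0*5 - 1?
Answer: I*√28502 ≈ 168.83*I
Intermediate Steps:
A(K) = 2 (A(K) = 1 + 1 = 2)
t = -1 (t = 0 - 1 = -1)
V(b) = 1 (V(b) = -2 + (2 - 1*(-1)) = -2 + (2 + 1) = -2 + 3 = 1)
√(-20982 + (-7519 - V(-30))) = √(-20982 + (-7519 - 1*1)) = √(-20982 + (-7519 - 1)) = √(-20982 - 7520) = √(-28502) = I*√28502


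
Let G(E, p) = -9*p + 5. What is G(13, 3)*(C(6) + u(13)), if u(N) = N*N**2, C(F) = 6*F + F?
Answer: -49258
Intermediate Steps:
G(E, p) = 5 - 9*p
C(F) = 7*F
u(N) = N**3
G(13, 3)*(C(6) + u(13)) = (5 - 9*3)*(7*6 + 13**3) = (5 - 27)*(42 + 2197) = -22*2239 = -49258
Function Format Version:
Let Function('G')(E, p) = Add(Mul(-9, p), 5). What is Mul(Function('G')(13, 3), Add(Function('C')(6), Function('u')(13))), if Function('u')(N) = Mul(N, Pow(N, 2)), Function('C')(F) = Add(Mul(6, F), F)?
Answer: -49258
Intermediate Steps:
Function('G')(E, p) = Add(5, Mul(-9, p))
Function('C')(F) = Mul(7, F)
Function('u')(N) = Pow(N, 3)
Mul(Function('G')(13, 3), Add(Function('C')(6), Function('u')(13))) = Mul(Add(5, Mul(-9, 3)), Add(Mul(7, 6), Pow(13, 3))) = Mul(Add(5, -27), Add(42, 2197)) = Mul(-22, 2239) = -49258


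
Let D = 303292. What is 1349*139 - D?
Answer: -115781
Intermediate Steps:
1349*139 - D = 1349*139 - 1*303292 = 187511 - 303292 = -115781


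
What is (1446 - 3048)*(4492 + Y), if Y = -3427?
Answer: -1706130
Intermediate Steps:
(1446 - 3048)*(4492 + Y) = (1446 - 3048)*(4492 - 3427) = -1602*1065 = -1706130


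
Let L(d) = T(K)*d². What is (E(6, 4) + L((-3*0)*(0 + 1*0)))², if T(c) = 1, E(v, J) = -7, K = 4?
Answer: 49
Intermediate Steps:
L(d) = d² (L(d) = 1*d² = d²)
(E(6, 4) + L((-3*0)*(0 + 1*0)))² = (-7 + ((-3*0)*(0 + 1*0))²)² = (-7 + (0*(0 + 0))²)² = (-7 + (0*0)²)² = (-7 + 0²)² = (-7 + 0)² = (-7)² = 49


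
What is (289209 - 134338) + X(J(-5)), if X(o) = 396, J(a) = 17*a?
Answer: 155267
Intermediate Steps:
(289209 - 134338) + X(J(-5)) = (289209 - 134338) + 396 = 154871 + 396 = 155267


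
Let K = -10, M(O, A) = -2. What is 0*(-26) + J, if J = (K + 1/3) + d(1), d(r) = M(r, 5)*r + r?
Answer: -32/3 ≈ -10.667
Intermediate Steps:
d(r) = -r (d(r) = -2*r + r = -r)
J = -32/3 (J = (-10 + 1/3) - 1*1 = (-10 + ⅓) - 1 = -29/3 - 1 = -32/3 ≈ -10.667)
0*(-26) + J = 0*(-26) - 32/3 = 0 - 32/3 = -32/3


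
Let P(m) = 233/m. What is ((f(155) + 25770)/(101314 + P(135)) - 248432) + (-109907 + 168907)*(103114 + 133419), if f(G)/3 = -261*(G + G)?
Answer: 190873944873954264/13677623 ≈ 1.3955e+10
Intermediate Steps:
f(G) = -1566*G (f(G) = 3*(-261*(G + G)) = 3*(-522*G) = -1566*G)
((f(155) + 25770)/(101314 + P(135)) - 248432) + (-109907 + 168907)*(103114 + 133419) = ((-1566*155 + 25770)/(101314 + 233/135) - 248432) + (-109907 + 168907)*(103114 + 133419) = ((-242730 + 25770)/(101314 + 233*(1/135)) - 248432) + 59000*236533 = (-216960/(101314 + 233/135) - 248432) + 13955447000 = (-216960/13677623/135 - 248432) + 13955447000 = (-216960*135/13677623 - 248432) + 13955447000 = (-29289600/13677623 - 248432) + 13955447000 = -3397988526736/13677623 + 13955447000 = 190873944873954264/13677623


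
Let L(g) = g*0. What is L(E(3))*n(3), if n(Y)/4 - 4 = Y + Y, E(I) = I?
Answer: 0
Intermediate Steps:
n(Y) = 16 + 8*Y (n(Y) = 16 + 4*(Y + Y) = 16 + 4*(2*Y) = 16 + 8*Y)
L(g) = 0
L(E(3))*n(3) = 0*(16 + 8*3) = 0*(16 + 24) = 0*40 = 0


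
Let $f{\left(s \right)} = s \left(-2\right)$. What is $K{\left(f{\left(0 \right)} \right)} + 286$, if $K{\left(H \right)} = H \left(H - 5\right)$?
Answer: $286$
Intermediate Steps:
$f{\left(s \right)} = - 2 s$
$K{\left(H \right)} = H \left(-5 + H\right)$
$K{\left(f{\left(0 \right)} \right)} + 286 = \left(-2\right) 0 \left(-5 - 0\right) + 286 = 0 \left(-5 + 0\right) + 286 = 0 \left(-5\right) + 286 = 0 + 286 = 286$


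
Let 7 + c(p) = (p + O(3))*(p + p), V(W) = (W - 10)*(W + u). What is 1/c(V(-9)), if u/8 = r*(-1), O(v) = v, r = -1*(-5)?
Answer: 1/1739101 ≈ 5.7501e-7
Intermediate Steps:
r = 5
u = -40 (u = 8*(5*(-1)) = 8*(-5) = -40)
V(W) = (-40 + W)*(-10 + W) (V(W) = (W - 10)*(W - 40) = (-10 + W)*(-40 + W) = (-40 + W)*(-10 + W))
c(p) = -7 + 2*p*(3 + p) (c(p) = -7 + (p + 3)*(p + p) = -7 + (3 + p)*(2*p) = -7 + 2*p*(3 + p))
1/c(V(-9)) = 1/(-7 + 2*(400 + (-9)² - 50*(-9))² + 6*(400 + (-9)² - 50*(-9))) = 1/(-7 + 2*(400 + 81 + 450)² + 6*(400 + 81 + 450)) = 1/(-7 + 2*931² + 6*931) = 1/(-7 + 2*866761 + 5586) = 1/(-7 + 1733522 + 5586) = 1/1739101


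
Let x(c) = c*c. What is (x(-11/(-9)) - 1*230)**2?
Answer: 342583081/6561 ≈ 52215.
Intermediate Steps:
x(c) = c**2
(x(-11/(-9)) - 1*230)**2 = ((-11/(-9))**2 - 1*230)**2 = ((-11*(-1/9))**2 - 230)**2 = ((11/9)**2 - 230)**2 = (121/81 - 230)**2 = (-18509/81)**2 = 342583081/6561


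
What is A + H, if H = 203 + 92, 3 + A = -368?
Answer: -76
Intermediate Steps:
A = -371 (A = -3 - 368 = -371)
H = 295
A + H = -371 + 295 = -76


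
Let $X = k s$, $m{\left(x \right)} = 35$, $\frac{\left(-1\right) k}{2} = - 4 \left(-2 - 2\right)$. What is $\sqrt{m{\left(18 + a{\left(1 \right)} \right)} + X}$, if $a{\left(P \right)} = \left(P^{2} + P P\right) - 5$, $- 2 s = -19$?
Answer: $i \sqrt{269} \approx 16.401 i$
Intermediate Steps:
$s = \frac{19}{2}$ ($s = \left(- \frac{1}{2}\right) \left(-19\right) = \frac{19}{2} \approx 9.5$)
$a{\left(P \right)} = -5 + 2 P^{2}$ ($a{\left(P \right)} = \left(P^{2} + P^{2}\right) - 5 = 2 P^{2} - 5 = -5 + 2 P^{2}$)
$k = -32$ ($k = - 2 \left(- 4 \left(-2 - 2\right)\right) = - 2 \left(\left(-4\right) \left(-4\right)\right) = \left(-2\right) 16 = -32$)
$X = -304$ ($X = \left(-32\right) \frac{19}{2} = -304$)
$\sqrt{m{\left(18 + a{\left(1 \right)} \right)} + X} = \sqrt{35 - 304} = \sqrt{-269} = i \sqrt{269}$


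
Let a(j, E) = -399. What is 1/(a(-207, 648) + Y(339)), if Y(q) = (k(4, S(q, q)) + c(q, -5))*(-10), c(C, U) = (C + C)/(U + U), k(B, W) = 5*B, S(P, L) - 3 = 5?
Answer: 1/79 ≈ 0.012658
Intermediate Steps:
S(P, L) = 8 (S(P, L) = 3 + 5 = 8)
c(C, U) = C/U (c(C, U) = (2*C)/((2*U)) = (2*C)*(1/(2*U)) = C/U)
Y(q) = -200 + 2*q (Y(q) = (5*4 + q/(-5))*(-10) = (20 + q*(-⅕))*(-10) = (20 - q/5)*(-10) = -200 + 2*q)
1/(a(-207, 648) + Y(339)) = 1/(-399 + (-200 + 2*339)) = 1/(-399 + (-200 + 678)) = 1/(-399 + 478) = 1/79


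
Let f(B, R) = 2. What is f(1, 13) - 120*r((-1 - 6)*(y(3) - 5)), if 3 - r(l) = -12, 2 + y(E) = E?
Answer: -1798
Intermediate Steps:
y(E) = -2 + E
r(l) = 15 (r(l) = 3 - 1*(-12) = 3 + 12 = 15)
f(1, 13) - 120*r((-1 - 6)*(y(3) - 5)) = 2 - 120*15 = 2 - 1800 = -1798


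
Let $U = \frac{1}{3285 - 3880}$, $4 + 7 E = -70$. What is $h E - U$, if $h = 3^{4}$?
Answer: $- \frac{509489}{595} \approx -856.28$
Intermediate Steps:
$h = 81$
$E = - \frac{74}{7}$ ($E = - \frac{4}{7} + \frac{1}{7} \left(-70\right) = - \frac{4}{7} - 10 = - \frac{74}{7} \approx -10.571$)
$U = - \frac{1}{595}$ ($U = \frac{1}{-595} = - \frac{1}{595} \approx -0.0016807$)
$h E - U = 81 \left(- \frac{74}{7}\right) - - \frac{1}{595} = - \frac{5994}{7} + \frac{1}{595} = - \frac{509489}{595}$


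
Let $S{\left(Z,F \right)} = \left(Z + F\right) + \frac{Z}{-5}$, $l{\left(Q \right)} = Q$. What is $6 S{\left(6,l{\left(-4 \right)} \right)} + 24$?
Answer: $\frac{144}{5} \approx 28.8$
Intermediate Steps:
$S{\left(Z,F \right)} = F + \frac{4 Z}{5}$ ($S{\left(Z,F \right)} = \left(F + Z\right) + Z \left(- \frac{1}{5}\right) = \left(F + Z\right) - \frac{Z}{5} = F + \frac{4 Z}{5}$)
$6 S{\left(6,l{\left(-4 \right)} \right)} + 24 = 6 \left(-4 + \frac{4}{5} \cdot 6\right) + 24 = 6 \left(-4 + \frac{24}{5}\right) + 24 = 6 \cdot \frac{4}{5} + 24 = \frac{24}{5} + 24 = \frac{144}{5}$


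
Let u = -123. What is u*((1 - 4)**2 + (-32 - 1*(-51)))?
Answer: -3444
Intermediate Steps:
u*((1 - 4)**2 + (-32 - 1*(-51))) = -123*((1 - 4)**2 + (-32 - 1*(-51))) = -123*((-3)**2 + (-32 + 51)) = -123*(9 + 19) = -123*28 = -3444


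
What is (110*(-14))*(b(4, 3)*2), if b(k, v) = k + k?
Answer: -24640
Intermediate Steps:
b(k, v) = 2*k
(110*(-14))*(b(4, 3)*2) = (110*(-14))*((2*4)*2) = -12320*2 = -1540*16 = -24640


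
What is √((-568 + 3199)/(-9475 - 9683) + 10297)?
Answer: √419916315290/6386 ≈ 101.47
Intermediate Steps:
√((-568 + 3199)/(-9475 - 9683) + 10297) = √(2631/(-19158) + 10297) = √(2631*(-1/19158) + 10297) = √(-877/6386 + 10297) = √(65755765/6386) = √419916315290/6386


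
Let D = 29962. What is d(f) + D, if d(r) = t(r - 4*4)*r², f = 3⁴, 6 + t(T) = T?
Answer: 417061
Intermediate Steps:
t(T) = -6 + T
f = 81
d(r) = r²*(-22 + r) (d(r) = (-6 + (r - 4*4))*r² = (-6 + (r - 16))*r² = (-6 + (-16 + r))*r² = (-22 + r)*r² = r²*(-22 + r))
d(f) + D = 81²*(-22 + 81) + 29962 = 6561*59 + 29962 = 387099 + 29962 = 417061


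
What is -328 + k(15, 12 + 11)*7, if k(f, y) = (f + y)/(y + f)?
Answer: -321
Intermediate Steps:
k(f, y) = 1 (k(f, y) = (f + y)/(f + y) = 1)
-328 + k(15, 12 + 11)*7 = -328 + 1*7 = -328 + 7 = -321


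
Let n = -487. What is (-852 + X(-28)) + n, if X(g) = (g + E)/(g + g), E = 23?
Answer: -74979/56 ≈ -1338.9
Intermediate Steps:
X(g) = (23 + g)/(2*g) (X(g) = (g + 23)/(g + g) = (23 + g)/((2*g)) = (23 + g)*(1/(2*g)) = (23 + g)/(2*g))
(-852 + X(-28)) + n = (-852 + (½)*(23 - 28)/(-28)) - 487 = (-852 + (½)*(-1/28)*(-5)) - 487 = (-852 + 5/56) - 487 = -47707/56 - 487 = -74979/56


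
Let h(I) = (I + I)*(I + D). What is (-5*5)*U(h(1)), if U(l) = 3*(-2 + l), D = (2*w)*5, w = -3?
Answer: 4500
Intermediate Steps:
D = -30 (D = (2*(-3))*5 = -6*5 = -30)
h(I) = 2*I*(-30 + I) (h(I) = (I + I)*(I - 30) = (2*I)*(-30 + I) = 2*I*(-30 + I))
U(l) = -6 + 3*l
(-5*5)*U(h(1)) = (-5*5)*(-6 + 3*(2*1*(-30 + 1))) = -25*(-6 + 3*(2*1*(-29))) = -25*(-6 + 3*(-58)) = -25*(-6 - 174) = -25*(-180) = 4500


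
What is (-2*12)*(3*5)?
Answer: -360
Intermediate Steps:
(-2*12)*(3*5) = -24*15 = -360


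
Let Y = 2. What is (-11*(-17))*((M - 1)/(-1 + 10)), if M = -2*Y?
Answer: -935/9 ≈ -103.89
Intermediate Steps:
M = -4 (M = -2*2 = -4)
(-11*(-17))*((M - 1)/(-1 + 10)) = (-11*(-17))*((-4 - 1)/(-1 + 10)) = 187*(-5/9) = -935/9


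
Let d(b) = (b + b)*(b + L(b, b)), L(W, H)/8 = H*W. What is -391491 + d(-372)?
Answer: -823776291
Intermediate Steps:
L(W, H) = 8*H*W (L(W, H) = 8*(H*W) = 8*H*W)
d(b) = 2*b*(b + 8*b²) (d(b) = (b + b)*(b + 8*b*b) = (2*b)*(b + 8*b²) = 2*b*(b + 8*b²))
-391491 + d(-372) = -391491 + (-372)²*(2 + 16*(-372)) = -391491 + 138384*(2 - 5952) = -391491 + 138384*(-5950) = -391491 - 823384800 = -823776291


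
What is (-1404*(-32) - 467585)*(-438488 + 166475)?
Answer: 114968198541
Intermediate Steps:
(-1404*(-32) - 467585)*(-438488 + 166475) = (44928 - 467585)*(-272013) = -422657*(-272013) = 114968198541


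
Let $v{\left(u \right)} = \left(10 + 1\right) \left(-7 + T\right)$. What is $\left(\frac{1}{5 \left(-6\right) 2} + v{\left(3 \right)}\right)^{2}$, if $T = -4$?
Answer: $\frac{52722121}{3600} \approx 14645.0$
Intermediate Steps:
$v{\left(u \right)} = -121$ ($v{\left(u \right)} = \left(10 + 1\right) \left(-7 - 4\right) = 11 \left(-11\right) = -121$)
$\left(\frac{1}{5 \left(-6\right) 2} + v{\left(3 \right)}\right)^{2} = \left(\frac{1}{5 \left(-6\right) 2} - 121\right)^{2} = \left(\frac{1}{\left(-30\right) 2} - 121\right)^{2} = \left(\frac{1}{-60} - 121\right)^{2} = \left(- \frac{1}{60} - 121\right)^{2} = \left(- \frac{7261}{60}\right)^{2} = \frac{52722121}{3600}$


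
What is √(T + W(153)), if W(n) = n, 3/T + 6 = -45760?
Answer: √6540050130/6538 ≈ 12.369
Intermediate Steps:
T = -3/45766 (T = 3/(-6 - 45760) = 3/(-45766) = 3*(-1/45766) = -3/45766 ≈ -6.5551e-5)
√(T + W(153)) = √(-3/45766 + 153) = √(7002195/45766) = √6540050130/6538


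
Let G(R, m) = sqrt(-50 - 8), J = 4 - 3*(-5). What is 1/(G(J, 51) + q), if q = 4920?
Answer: 2460/12103229 - I*sqrt(58)/24206458 ≈ 0.00020325 - 3.1462e-7*I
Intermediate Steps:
J = 19 (J = 4 + 15 = 19)
G(R, m) = I*sqrt(58) (G(R, m) = sqrt(-58) = I*sqrt(58))
1/(G(J, 51) + q) = 1/(I*sqrt(58) + 4920) = 1/(4920 + I*sqrt(58))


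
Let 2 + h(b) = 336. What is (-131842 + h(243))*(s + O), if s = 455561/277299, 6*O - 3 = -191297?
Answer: 129177146217080/30811 ≈ 4.1926e+9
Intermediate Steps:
O = -95647/3 (O = 1/2 + (1/6)*(-191297) = 1/2 - 191297/6 = -95647/3 ≈ -31882.)
h(b) = 334 (h(b) = -2 + 336 = 334)
s = 455561/277299 (s = 455561*(1/277299) = 455561/277299 ≈ 1.6429)
(-131842 + h(243))*(s + O) = (-131842 + 334)*(455561/277299 - 95647/3) = -131508*(-8840483590/277299) = 129177146217080/30811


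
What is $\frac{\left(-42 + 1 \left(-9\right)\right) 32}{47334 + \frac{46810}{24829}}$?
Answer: $- \frac{5065116}{146912837} \approx -0.034477$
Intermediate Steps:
$\frac{\left(-42 + 1 \left(-9\right)\right) 32}{47334 + \frac{46810}{24829}} = \frac{\left(-42 - 9\right) 32}{47334 + 46810 \cdot \frac{1}{24829}} = \frac{\left(-51\right) 32}{47334 + \frac{46810}{24829}} = - \frac{1632}{\frac{1175302696}{24829}} = \left(-1632\right) \frac{24829}{1175302696} = - \frac{5065116}{146912837}$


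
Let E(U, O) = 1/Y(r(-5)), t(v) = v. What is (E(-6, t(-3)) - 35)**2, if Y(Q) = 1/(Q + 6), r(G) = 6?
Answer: 529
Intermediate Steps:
Y(Q) = 1/(6 + Q)
E(U, O) = 12 (E(U, O) = 1/(1/(6 + 6)) = 1/(1/12) = 12)
(E(-6, t(-3)) - 35)**2 = (12 - 35)**2 = (-23)**2 = 529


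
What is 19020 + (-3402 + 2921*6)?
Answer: 33144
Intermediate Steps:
19020 + (-3402 + 2921*6) = 19020 + (-3402 + 17526) = 19020 + 14124 = 33144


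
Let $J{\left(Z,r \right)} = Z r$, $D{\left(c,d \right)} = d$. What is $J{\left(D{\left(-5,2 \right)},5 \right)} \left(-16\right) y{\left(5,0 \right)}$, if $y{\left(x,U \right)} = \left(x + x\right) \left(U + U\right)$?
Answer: $0$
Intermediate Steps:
$y{\left(x,U \right)} = 4 U x$ ($y{\left(x,U \right)} = 2 x 2 U = 4 U x$)
$J{\left(D{\left(-5,2 \right)},5 \right)} \left(-16\right) y{\left(5,0 \right)} = 2 \cdot 5 \left(-16\right) 4 \cdot 0 \cdot 5 = 10 \left(-16\right) 0 = \left(-160\right) 0 = 0$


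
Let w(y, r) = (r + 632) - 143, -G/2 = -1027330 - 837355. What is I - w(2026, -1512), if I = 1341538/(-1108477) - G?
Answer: -4132788239057/1108477 ≈ -3.7283e+6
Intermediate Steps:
G = 3729370 (G = -2*(-1027330 - 837355) = -2*(-1864685) = 3729370)
w(y, r) = 489 + r (w(y, r) = (632 + r) - 143 = 489 + r)
I = -4133922211028/1108477 (I = 1341538/(-1108477) - 1*3729370 = 1341538*(-1/1108477) - 3729370 = -1341538/1108477 - 3729370 = -4133922211028/1108477 ≈ -3.7294e+6)
I - w(2026, -1512) = -4133922211028/1108477 - (489 - 1512) = -4133922211028/1108477 - 1*(-1023) = -4133922211028/1108477 + 1023 = -4132788239057/1108477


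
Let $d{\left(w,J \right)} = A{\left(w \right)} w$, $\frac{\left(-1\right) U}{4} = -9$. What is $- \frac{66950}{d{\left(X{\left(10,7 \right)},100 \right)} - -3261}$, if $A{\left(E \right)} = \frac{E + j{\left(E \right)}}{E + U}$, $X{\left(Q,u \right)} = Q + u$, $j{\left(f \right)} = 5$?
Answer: $- \frac{3548350}{173207} \approx -20.486$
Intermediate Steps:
$U = 36$ ($U = \left(-4\right) \left(-9\right) = 36$)
$A{\left(E \right)} = \frac{5 + E}{36 + E}$ ($A{\left(E \right)} = \frac{E + 5}{E + 36} = \frac{5 + E}{36 + E}$)
$d{\left(w,J \right)} = \frac{w \left(5 + w\right)}{36 + w}$ ($d{\left(w,J \right)} = \frac{5 + w}{36 + w} w = \frac{w \left(5 + w\right)}{36 + w}$)
$- \frac{66950}{d{\left(X{\left(10,7 \right)},100 \right)} - -3261} = - \frac{66950}{\frac{\left(10 + 7\right) \left(5 + \left(10 + 7\right)\right)}{36 + \left(10 + 7\right)} - -3261} = - \frac{66950}{\frac{17 \left(5 + 17\right)}{36 + 17} + 3261} = - \frac{66950}{17 \cdot \frac{1}{53} \cdot 22 + 3261} = - \frac{66950}{\frac{374}{53} + 3261} = - \frac{66950}{\frac{173207}{53}} = \left(-66950\right) \frac{53}{173207} = - \frac{3548350}{173207}$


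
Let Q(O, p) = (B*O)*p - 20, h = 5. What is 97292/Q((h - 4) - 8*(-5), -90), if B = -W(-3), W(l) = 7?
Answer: 48646/12905 ≈ 3.7695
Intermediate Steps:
B = -7 (B = -1*7 = -7)
Q(O, p) = -20 - 7*O*p (Q(O, p) = (-7*O)*p - 20 = -7*O*p - 20 = -20 - 7*O*p)
97292/Q((h - 4) - 8*(-5), -90) = 97292/(-20 - 7*((5 - 4) - 8*(-5))*(-90)) = 97292/(-20 - 7*(1 + 40)*(-90)) = 97292/(-20 - 7*41*(-90)) = 97292/(-20 + 25830) = 97292/25810 = 97292*(1/25810) = 48646/12905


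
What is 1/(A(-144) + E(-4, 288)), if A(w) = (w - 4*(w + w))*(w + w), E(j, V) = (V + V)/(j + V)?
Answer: -71/20611440 ≈ -3.4447e-6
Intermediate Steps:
E(j, V) = 2*V/(V + j) (E(j, V) = (2*V)/(V + j) = 2*V/(V + j))
A(w) = -14*w² (A(w) = (w - 8*w)*(2*w) = (-7*w)*(2*w) = -14*w²)
1/(A(-144) + E(-4, 288)) = 1/(-14*(-144)² + 2*288/(288 - 4)) = 1/(-14*20736 + 2*288/284) = 1/(-290304 + 2*288*(1/284)) = 1/(-290304 + 144/71) = 1/(-20611440/71) = -71/20611440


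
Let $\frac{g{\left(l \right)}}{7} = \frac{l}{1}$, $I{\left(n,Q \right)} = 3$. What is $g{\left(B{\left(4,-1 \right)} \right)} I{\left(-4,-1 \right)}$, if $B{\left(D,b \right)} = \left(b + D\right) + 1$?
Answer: $84$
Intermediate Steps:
$B{\left(D,b \right)} = 1 + D + b$ ($B{\left(D,b \right)} = \left(D + b\right) + 1 = 1 + D + b$)
$g{\left(l \right)} = 7 l$ ($g{\left(l \right)} = 7 \frac{l}{1} = 7 l 1 = 7 l$)
$g{\left(B{\left(4,-1 \right)} \right)} I{\left(-4,-1 \right)} = 7 \left(1 + 4 - 1\right) 3 = 7 \cdot 4 \cdot 3 = 28 \cdot 3 = 84$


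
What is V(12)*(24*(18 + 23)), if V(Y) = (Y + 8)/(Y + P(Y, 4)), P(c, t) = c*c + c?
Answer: 820/7 ≈ 117.14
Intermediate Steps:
P(c, t) = c + c**2 (P(c, t) = c**2 + c = c + c**2)
V(Y) = (8 + Y)/(Y + Y*(1 + Y)) (V(Y) = (Y + 8)/(Y + Y*(1 + Y)) = (8 + Y)/(Y + Y*(1 + Y)))
V(12)*(24*(18 + 23)) = ((8 + 12)/(12*(2 + 12)))*(24*(18 + 23)) = ((1/12)*20/14)*(24*41) = ((1/12)*(1/14)*20)*984 = (5/42)*984 = 820/7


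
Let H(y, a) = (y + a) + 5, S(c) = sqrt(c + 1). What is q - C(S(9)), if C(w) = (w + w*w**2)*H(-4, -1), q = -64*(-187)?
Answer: 11968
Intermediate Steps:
S(c) = sqrt(1 + c)
H(y, a) = 5 + a + y (H(y, a) = (a + y) + 5 = 5 + a + y)
q = 11968
C(w) = 0 (C(w) = (w + w*w**2)*(5 - 1 - 4) = (w + w**3)*0 = 0)
q - C(S(9)) = 11968 - 1*0 = 11968 + 0 = 11968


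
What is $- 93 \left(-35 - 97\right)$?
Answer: $12276$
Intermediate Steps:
$- 93 \left(-35 - 97\right) = - 93 \left(-132\right) = \left(-1\right) \left(-12276\right) = 12276$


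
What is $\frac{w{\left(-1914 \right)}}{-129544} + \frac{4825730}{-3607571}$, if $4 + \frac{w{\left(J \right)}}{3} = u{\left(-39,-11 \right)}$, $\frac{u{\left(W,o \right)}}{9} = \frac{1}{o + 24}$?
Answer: $- \frac{8126411395901}{6075409309112} \approx -1.3376$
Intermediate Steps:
$u{\left(W,o \right)} = \frac{9}{24 + o}$ ($u{\left(W,o \right)} = \frac{9}{o + 24} = \frac{9}{24 + o}$)
$w{\left(J \right)} = - \frac{129}{13}$ ($w{\left(J \right)} = -12 + 3 \frac{9}{24 - 11} = -12 + 3 \cdot \frac{9}{13} = -12 + \frac{27}{13} = - \frac{129}{13}$)
$\frac{w{\left(-1914 \right)}}{-129544} + \frac{4825730}{-3607571} = - \frac{129}{13 \left(-129544\right)} + \frac{4825730}{-3607571} = \left(- \frac{129}{13}\right) \left(- \frac{1}{129544}\right) + 4825730 \left(- \frac{1}{3607571}\right) = \frac{129}{1684072} - \frac{4825730}{3607571} = - \frac{8126411395901}{6075409309112}$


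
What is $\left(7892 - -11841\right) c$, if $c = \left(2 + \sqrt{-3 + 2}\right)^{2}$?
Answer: $59199 + 78932 i \approx 59199.0 + 78932.0 i$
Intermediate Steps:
$c = \left(2 + i\right)^{2}$ ($c = \left(2 + \sqrt{-1}\right)^{2} = \left(2 + i\right)^{2} \approx 3.0 + 4.0 i$)
$\left(7892 - -11841\right) c = \left(7892 - -11841\right) \left(2 + i\right)^{2} = \left(7892 + 11841\right) \left(2 + i\right)^{2} = 19733 \left(2 + i\right)^{2}$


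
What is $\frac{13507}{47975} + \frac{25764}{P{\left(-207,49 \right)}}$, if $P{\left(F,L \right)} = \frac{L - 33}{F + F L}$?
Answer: $- \frac{1599111068611}{95950} \approx -1.6666 \cdot 10^{7}$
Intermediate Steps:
$P{\left(F,L \right)} = \frac{-33 + L}{F + F L}$
$\frac{13507}{47975} + \frac{25764}{P{\left(-207,49 \right)}} = \frac{13507}{47975} + \frac{25764}{\frac{1}{-207} \frac{1}{1 + 49} \left(-33 + 49\right)} = 13507 \cdot \frac{1}{47975} + \frac{25764}{\left(- \frac{1}{207}\right) \frac{1}{50} \cdot 16} = \frac{13507}{47975} + \frac{25764}{\left(- \frac{1}{207}\right) \frac{1}{50} \cdot 16} = \frac{13507}{47975} + \frac{25764}{- \frac{8}{5175}} = \frac{13507}{47975} + 25764 \left(- \frac{5175}{8}\right) = \frac{13507}{47975} - \frac{33332175}{2} = - \frac{1599111068611}{95950}$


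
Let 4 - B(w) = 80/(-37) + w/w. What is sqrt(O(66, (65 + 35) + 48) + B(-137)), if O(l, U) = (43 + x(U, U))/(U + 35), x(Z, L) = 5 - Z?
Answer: sqrt(211614063)/6771 ≈ 2.1484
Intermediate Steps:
B(w) = 191/37 (B(w) = 4 - (80/(-37) + w/w) = 4 - (80*(-1/37) + 1) = 4 - (-80/37 + 1) = 4 - 1*(-43/37) = 4 + 43/37 = 191/37)
O(l, U) = (48 - U)/(35 + U) (O(l, U) = (43 + (5 - U))/(U + 35) = (48 - U)/(35 + U))
sqrt(O(66, (65 + 35) + 48) + B(-137)) = sqrt((48 - ((65 + 35) + 48))/(35 + ((65 + 35) + 48)) + 191/37) = sqrt((48 - (100 + 48))/(35 + (100 + 48)) + 191/37) = sqrt((48 - 1*148)/(35 + 148) + 191/37) = sqrt((48 - 148)/183 + 191/37) = sqrt((1/183)*(-100) + 191/37) = sqrt(-100/183 + 191/37) = sqrt(31253/6771) = sqrt(211614063)/6771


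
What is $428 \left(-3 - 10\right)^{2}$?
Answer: $72332$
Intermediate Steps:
$428 \left(-3 - 10\right)^{2} = 428 \left(-13\right)^{2} = 428 \cdot 169 = 72332$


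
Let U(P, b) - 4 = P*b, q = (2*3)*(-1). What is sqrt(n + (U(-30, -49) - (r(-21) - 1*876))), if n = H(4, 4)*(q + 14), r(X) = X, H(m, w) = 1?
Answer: sqrt(2379) ≈ 48.775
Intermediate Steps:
q = -6 (q = 6*(-1) = -6)
U(P, b) = 4 + P*b
n = 8 (n = 1*(-6 + 14) = 1*8 = 8)
sqrt(n + (U(-30, -49) - (r(-21) - 1*876))) = sqrt(8 + ((4 - 30*(-49)) - (-21 - 1*876))) = sqrt(8 + ((4 + 1470) - (-21 - 876))) = sqrt(8 + (1474 - 1*(-897))) = sqrt(8 + (1474 + 897)) = sqrt(8 + 2371) = sqrt(2379)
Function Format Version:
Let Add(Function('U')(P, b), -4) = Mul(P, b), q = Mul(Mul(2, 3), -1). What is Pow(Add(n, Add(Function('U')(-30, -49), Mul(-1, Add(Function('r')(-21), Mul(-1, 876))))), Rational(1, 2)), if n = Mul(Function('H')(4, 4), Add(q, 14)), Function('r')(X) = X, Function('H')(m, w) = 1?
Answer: Pow(2379, Rational(1, 2)) ≈ 48.775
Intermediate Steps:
q = -6 (q = Mul(6, -1) = -6)
Function('U')(P, b) = Add(4, Mul(P, b))
n = 8 (n = Mul(1, Add(-6, 14)) = Mul(1, 8) = 8)
Pow(Add(n, Add(Function('U')(-30, -49), Mul(-1, Add(Function('r')(-21), Mul(-1, 876))))), Rational(1, 2)) = Pow(Add(8, Add(Add(4, Mul(-30, -49)), Mul(-1, Add(-21, Mul(-1, 876))))), Rational(1, 2)) = Pow(Add(8, Add(Add(4, 1470), Mul(-1, Add(-21, -876)))), Rational(1, 2)) = Pow(Add(8, Add(1474, Mul(-1, -897))), Rational(1, 2)) = Pow(Add(8, Add(1474, 897)), Rational(1, 2)) = Pow(Add(8, 2371), Rational(1, 2)) = Pow(2379, Rational(1, 2))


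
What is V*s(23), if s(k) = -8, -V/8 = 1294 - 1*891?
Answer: 25792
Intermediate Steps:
V = -3224 (V = -8*(1294 - 1*891) = -8*(1294 - 891) = -8*403 = -3224)
V*s(23) = -3224*(-8) = 25792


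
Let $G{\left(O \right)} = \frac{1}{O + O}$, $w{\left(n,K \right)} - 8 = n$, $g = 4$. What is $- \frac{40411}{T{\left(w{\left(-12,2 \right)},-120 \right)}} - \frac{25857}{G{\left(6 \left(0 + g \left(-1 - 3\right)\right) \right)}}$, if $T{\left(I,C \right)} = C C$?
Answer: $\frac{71489393189}{14400} \approx 4.9645 \cdot 10^{6}$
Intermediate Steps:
$w{\left(n,K \right)} = 8 + n$
$T{\left(I,C \right)} = C^{2}$
$G{\left(O \right)} = \frac{1}{2 O}$
$- \frac{40411}{T{\left(w{\left(-12,2 \right)},-120 \right)}} - \frac{25857}{G{\left(6 \left(0 + g \left(-1 - 3\right)\right) \right)}} = - \frac{40411}{\left(-120\right)^{2}} - \frac{25857}{\frac{1}{2} \frac{1}{6 \left(0 + 4 \left(-1 - 3\right)\right)}} = - \frac{40411}{14400} - \frac{25857}{\frac{1}{2} \frac{1}{6 \left(0 + 4 \left(-4\right)\right)}} = \left(-40411\right) \frac{1}{14400} - \frac{25857}{\frac{1}{2} \frac{1}{6 \left(0 - 16\right)}} = - \frac{40411}{14400} - \frac{25857}{\frac{1}{2} \frac{1}{6 \left(-16\right)}} = - \frac{40411}{14400} - \frac{25857}{\frac{1}{2} \frac{1}{-96}} = - \frac{40411}{14400} - \frac{25857}{\frac{1}{2} \left(- \frac{1}{96}\right)} = - \frac{40411}{14400} - \frac{25857}{- \frac{1}{192}} = - \frac{40411}{14400} - -4964544 = - \frac{40411}{14400} + 4964544 = \frac{71489393189}{14400}$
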